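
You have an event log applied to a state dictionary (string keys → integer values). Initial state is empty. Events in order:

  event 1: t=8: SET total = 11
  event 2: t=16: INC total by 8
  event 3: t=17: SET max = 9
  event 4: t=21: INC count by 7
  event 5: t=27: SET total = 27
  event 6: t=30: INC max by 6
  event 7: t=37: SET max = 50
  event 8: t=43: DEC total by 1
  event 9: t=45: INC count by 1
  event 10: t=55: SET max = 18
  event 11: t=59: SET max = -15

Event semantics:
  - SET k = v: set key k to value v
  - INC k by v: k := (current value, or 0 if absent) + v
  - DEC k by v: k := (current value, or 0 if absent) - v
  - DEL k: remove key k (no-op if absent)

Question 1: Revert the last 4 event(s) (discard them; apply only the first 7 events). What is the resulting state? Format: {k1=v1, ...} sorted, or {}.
Answer: {count=7, max=50, total=27}

Derivation:
Keep first 7 events (discard last 4):
  after event 1 (t=8: SET total = 11): {total=11}
  after event 2 (t=16: INC total by 8): {total=19}
  after event 3 (t=17: SET max = 9): {max=9, total=19}
  after event 4 (t=21: INC count by 7): {count=7, max=9, total=19}
  after event 5 (t=27: SET total = 27): {count=7, max=9, total=27}
  after event 6 (t=30: INC max by 6): {count=7, max=15, total=27}
  after event 7 (t=37: SET max = 50): {count=7, max=50, total=27}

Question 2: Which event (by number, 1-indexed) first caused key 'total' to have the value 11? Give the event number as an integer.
Answer: 1

Derivation:
Looking for first event where total becomes 11:
  event 1: total (absent) -> 11  <-- first match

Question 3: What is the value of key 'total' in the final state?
Answer: 26

Derivation:
Track key 'total' through all 11 events:
  event 1 (t=8: SET total = 11): total (absent) -> 11
  event 2 (t=16: INC total by 8): total 11 -> 19
  event 3 (t=17: SET max = 9): total unchanged
  event 4 (t=21: INC count by 7): total unchanged
  event 5 (t=27: SET total = 27): total 19 -> 27
  event 6 (t=30: INC max by 6): total unchanged
  event 7 (t=37: SET max = 50): total unchanged
  event 8 (t=43: DEC total by 1): total 27 -> 26
  event 9 (t=45: INC count by 1): total unchanged
  event 10 (t=55: SET max = 18): total unchanged
  event 11 (t=59: SET max = -15): total unchanged
Final: total = 26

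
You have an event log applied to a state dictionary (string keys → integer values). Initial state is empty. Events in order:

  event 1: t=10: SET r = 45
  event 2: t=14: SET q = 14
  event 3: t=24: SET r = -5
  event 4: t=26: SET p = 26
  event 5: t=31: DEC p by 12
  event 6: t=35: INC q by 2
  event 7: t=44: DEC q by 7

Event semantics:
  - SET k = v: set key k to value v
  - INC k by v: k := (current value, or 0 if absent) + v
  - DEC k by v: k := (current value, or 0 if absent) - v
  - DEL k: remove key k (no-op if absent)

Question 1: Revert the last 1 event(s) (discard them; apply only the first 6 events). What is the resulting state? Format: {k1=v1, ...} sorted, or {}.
Keep first 6 events (discard last 1):
  after event 1 (t=10: SET r = 45): {r=45}
  after event 2 (t=14: SET q = 14): {q=14, r=45}
  after event 3 (t=24: SET r = -5): {q=14, r=-5}
  after event 4 (t=26: SET p = 26): {p=26, q=14, r=-5}
  after event 5 (t=31: DEC p by 12): {p=14, q=14, r=-5}
  after event 6 (t=35: INC q by 2): {p=14, q=16, r=-5}

Answer: {p=14, q=16, r=-5}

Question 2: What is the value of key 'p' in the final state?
Track key 'p' through all 7 events:
  event 1 (t=10: SET r = 45): p unchanged
  event 2 (t=14: SET q = 14): p unchanged
  event 3 (t=24: SET r = -5): p unchanged
  event 4 (t=26: SET p = 26): p (absent) -> 26
  event 5 (t=31: DEC p by 12): p 26 -> 14
  event 6 (t=35: INC q by 2): p unchanged
  event 7 (t=44: DEC q by 7): p unchanged
Final: p = 14

Answer: 14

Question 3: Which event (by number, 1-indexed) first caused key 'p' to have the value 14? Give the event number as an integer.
Answer: 5

Derivation:
Looking for first event where p becomes 14:
  event 4: p = 26
  event 5: p 26 -> 14  <-- first match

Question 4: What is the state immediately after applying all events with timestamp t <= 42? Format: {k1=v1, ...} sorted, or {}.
Answer: {p=14, q=16, r=-5}

Derivation:
Apply events with t <= 42 (6 events):
  after event 1 (t=10: SET r = 45): {r=45}
  after event 2 (t=14: SET q = 14): {q=14, r=45}
  after event 3 (t=24: SET r = -5): {q=14, r=-5}
  after event 4 (t=26: SET p = 26): {p=26, q=14, r=-5}
  after event 5 (t=31: DEC p by 12): {p=14, q=14, r=-5}
  after event 6 (t=35: INC q by 2): {p=14, q=16, r=-5}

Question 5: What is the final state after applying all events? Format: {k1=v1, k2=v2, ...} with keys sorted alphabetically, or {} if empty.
Answer: {p=14, q=9, r=-5}

Derivation:
  after event 1 (t=10: SET r = 45): {r=45}
  after event 2 (t=14: SET q = 14): {q=14, r=45}
  after event 3 (t=24: SET r = -5): {q=14, r=-5}
  after event 4 (t=26: SET p = 26): {p=26, q=14, r=-5}
  after event 5 (t=31: DEC p by 12): {p=14, q=14, r=-5}
  after event 6 (t=35: INC q by 2): {p=14, q=16, r=-5}
  after event 7 (t=44: DEC q by 7): {p=14, q=9, r=-5}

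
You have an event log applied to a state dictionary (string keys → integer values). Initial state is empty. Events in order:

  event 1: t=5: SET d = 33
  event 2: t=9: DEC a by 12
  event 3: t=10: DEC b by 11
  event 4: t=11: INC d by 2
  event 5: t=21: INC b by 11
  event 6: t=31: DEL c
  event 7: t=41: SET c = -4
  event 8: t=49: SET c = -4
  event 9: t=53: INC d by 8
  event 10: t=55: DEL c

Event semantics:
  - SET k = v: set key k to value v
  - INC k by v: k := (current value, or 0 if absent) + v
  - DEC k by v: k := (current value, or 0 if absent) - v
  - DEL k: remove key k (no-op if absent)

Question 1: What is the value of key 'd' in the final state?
Answer: 43

Derivation:
Track key 'd' through all 10 events:
  event 1 (t=5: SET d = 33): d (absent) -> 33
  event 2 (t=9: DEC a by 12): d unchanged
  event 3 (t=10: DEC b by 11): d unchanged
  event 4 (t=11: INC d by 2): d 33 -> 35
  event 5 (t=21: INC b by 11): d unchanged
  event 6 (t=31: DEL c): d unchanged
  event 7 (t=41: SET c = -4): d unchanged
  event 8 (t=49: SET c = -4): d unchanged
  event 9 (t=53: INC d by 8): d 35 -> 43
  event 10 (t=55: DEL c): d unchanged
Final: d = 43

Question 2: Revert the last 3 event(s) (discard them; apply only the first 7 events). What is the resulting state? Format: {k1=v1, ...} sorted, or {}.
Keep first 7 events (discard last 3):
  after event 1 (t=5: SET d = 33): {d=33}
  after event 2 (t=9: DEC a by 12): {a=-12, d=33}
  after event 3 (t=10: DEC b by 11): {a=-12, b=-11, d=33}
  after event 4 (t=11: INC d by 2): {a=-12, b=-11, d=35}
  after event 5 (t=21: INC b by 11): {a=-12, b=0, d=35}
  after event 6 (t=31: DEL c): {a=-12, b=0, d=35}
  after event 7 (t=41: SET c = -4): {a=-12, b=0, c=-4, d=35}

Answer: {a=-12, b=0, c=-4, d=35}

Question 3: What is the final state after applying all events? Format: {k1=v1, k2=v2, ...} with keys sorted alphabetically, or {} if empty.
  after event 1 (t=5: SET d = 33): {d=33}
  after event 2 (t=9: DEC a by 12): {a=-12, d=33}
  after event 3 (t=10: DEC b by 11): {a=-12, b=-11, d=33}
  after event 4 (t=11: INC d by 2): {a=-12, b=-11, d=35}
  after event 5 (t=21: INC b by 11): {a=-12, b=0, d=35}
  after event 6 (t=31: DEL c): {a=-12, b=0, d=35}
  after event 7 (t=41: SET c = -4): {a=-12, b=0, c=-4, d=35}
  after event 8 (t=49: SET c = -4): {a=-12, b=0, c=-4, d=35}
  after event 9 (t=53: INC d by 8): {a=-12, b=0, c=-4, d=43}
  after event 10 (t=55: DEL c): {a=-12, b=0, d=43}

Answer: {a=-12, b=0, d=43}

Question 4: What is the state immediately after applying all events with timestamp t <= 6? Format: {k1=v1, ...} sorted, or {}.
Apply events with t <= 6 (1 events):
  after event 1 (t=5: SET d = 33): {d=33}

Answer: {d=33}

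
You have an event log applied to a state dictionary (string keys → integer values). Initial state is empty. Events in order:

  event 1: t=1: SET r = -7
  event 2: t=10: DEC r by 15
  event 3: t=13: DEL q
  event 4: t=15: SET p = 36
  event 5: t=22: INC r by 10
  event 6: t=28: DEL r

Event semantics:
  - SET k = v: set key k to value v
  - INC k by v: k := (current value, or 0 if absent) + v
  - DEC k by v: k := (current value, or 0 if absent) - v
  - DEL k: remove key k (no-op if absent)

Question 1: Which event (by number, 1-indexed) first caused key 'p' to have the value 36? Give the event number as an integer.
Answer: 4

Derivation:
Looking for first event where p becomes 36:
  event 4: p (absent) -> 36  <-- first match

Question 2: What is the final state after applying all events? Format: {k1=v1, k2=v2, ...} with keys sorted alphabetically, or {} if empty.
Answer: {p=36}

Derivation:
  after event 1 (t=1: SET r = -7): {r=-7}
  after event 2 (t=10: DEC r by 15): {r=-22}
  after event 3 (t=13: DEL q): {r=-22}
  after event 4 (t=15: SET p = 36): {p=36, r=-22}
  after event 5 (t=22: INC r by 10): {p=36, r=-12}
  after event 6 (t=28: DEL r): {p=36}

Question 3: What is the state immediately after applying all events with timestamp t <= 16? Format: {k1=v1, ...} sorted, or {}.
Apply events with t <= 16 (4 events):
  after event 1 (t=1: SET r = -7): {r=-7}
  after event 2 (t=10: DEC r by 15): {r=-22}
  after event 3 (t=13: DEL q): {r=-22}
  after event 4 (t=15: SET p = 36): {p=36, r=-22}

Answer: {p=36, r=-22}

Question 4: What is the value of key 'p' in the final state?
Answer: 36

Derivation:
Track key 'p' through all 6 events:
  event 1 (t=1: SET r = -7): p unchanged
  event 2 (t=10: DEC r by 15): p unchanged
  event 3 (t=13: DEL q): p unchanged
  event 4 (t=15: SET p = 36): p (absent) -> 36
  event 5 (t=22: INC r by 10): p unchanged
  event 6 (t=28: DEL r): p unchanged
Final: p = 36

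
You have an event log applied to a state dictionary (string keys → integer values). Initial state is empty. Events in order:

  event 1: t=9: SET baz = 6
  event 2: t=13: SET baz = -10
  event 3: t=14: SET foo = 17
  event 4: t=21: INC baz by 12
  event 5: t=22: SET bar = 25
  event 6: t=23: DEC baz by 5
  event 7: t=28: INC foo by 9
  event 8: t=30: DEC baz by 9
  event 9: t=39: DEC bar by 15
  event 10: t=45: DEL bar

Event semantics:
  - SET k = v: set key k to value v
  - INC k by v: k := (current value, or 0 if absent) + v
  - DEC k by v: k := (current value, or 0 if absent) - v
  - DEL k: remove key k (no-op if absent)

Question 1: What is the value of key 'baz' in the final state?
Track key 'baz' through all 10 events:
  event 1 (t=9: SET baz = 6): baz (absent) -> 6
  event 2 (t=13: SET baz = -10): baz 6 -> -10
  event 3 (t=14: SET foo = 17): baz unchanged
  event 4 (t=21: INC baz by 12): baz -10 -> 2
  event 5 (t=22: SET bar = 25): baz unchanged
  event 6 (t=23: DEC baz by 5): baz 2 -> -3
  event 7 (t=28: INC foo by 9): baz unchanged
  event 8 (t=30: DEC baz by 9): baz -3 -> -12
  event 9 (t=39: DEC bar by 15): baz unchanged
  event 10 (t=45: DEL bar): baz unchanged
Final: baz = -12

Answer: -12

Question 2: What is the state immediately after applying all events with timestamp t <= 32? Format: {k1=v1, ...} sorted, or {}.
Apply events with t <= 32 (8 events):
  after event 1 (t=9: SET baz = 6): {baz=6}
  after event 2 (t=13: SET baz = -10): {baz=-10}
  after event 3 (t=14: SET foo = 17): {baz=-10, foo=17}
  after event 4 (t=21: INC baz by 12): {baz=2, foo=17}
  after event 5 (t=22: SET bar = 25): {bar=25, baz=2, foo=17}
  after event 6 (t=23: DEC baz by 5): {bar=25, baz=-3, foo=17}
  after event 7 (t=28: INC foo by 9): {bar=25, baz=-3, foo=26}
  after event 8 (t=30: DEC baz by 9): {bar=25, baz=-12, foo=26}

Answer: {bar=25, baz=-12, foo=26}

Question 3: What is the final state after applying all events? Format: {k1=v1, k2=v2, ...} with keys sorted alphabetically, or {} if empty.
  after event 1 (t=9: SET baz = 6): {baz=6}
  after event 2 (t=13: SET baz = -10): {baz=-10}
  after event 3 (t=14: SET foo = 17): {baz=-10, foo=17}
  after event 4 (t=21: INC baz by 12): {baz=2, foo=17}
  after event 5 (t=22: SET bar = 25): {bar=25, baz=2, foo=17}
  after event 6 (t=23: DEC baz by 5): {bar=25, baz=-3, foo=17}
  after event 7 (t=28: INC foo by 9): {bar=25, baz=-3, foo=26}
  after event 8 (t=30: DEC baz by 9): {bar=25, baz=-12, foo=26}
  after event 9 (t=39: DEC bar by 15): {bar=10, baz=-12, foo=26}
  after event 10 (t=45: DEL bar): {baz=-12, foo=26}

Answer: {baz=-12, foo=26}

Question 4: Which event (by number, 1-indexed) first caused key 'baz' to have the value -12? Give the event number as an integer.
Looking for first event where baz becomes -12:
  event 1: baz = 6
  event 2: baz = -10
  event 3: baz = -10
  event 4: baz = 2
  event 5: baz = 2
  event 6: baz = -3
  event 7: baz = -3
  event 8: baz -3 -> -12  <-- first match

Answer: 8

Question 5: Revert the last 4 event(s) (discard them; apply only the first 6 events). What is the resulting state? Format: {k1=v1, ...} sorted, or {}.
Keep first 6 events (discard last 4):
  after event 1 (t=9: SET baz = 6): {baz=6}
  after event 2 (t=13: SET baz = -10): {baz=-10}
  after event 3 (t=14: SET foo = 17): {baz=-10, foo=17}
  after event 4 (t=21: INC baz by 12): {baz=2, foo=17}
  after event 5 (t=22: SET bar = 25): {bar=25, baz=2, foo=17}
  after event 6 (t=23: DEC baz by 5): {bar=25, baz=-3, foo=17}

Answer: {bar=25, baz=-3, foo=17}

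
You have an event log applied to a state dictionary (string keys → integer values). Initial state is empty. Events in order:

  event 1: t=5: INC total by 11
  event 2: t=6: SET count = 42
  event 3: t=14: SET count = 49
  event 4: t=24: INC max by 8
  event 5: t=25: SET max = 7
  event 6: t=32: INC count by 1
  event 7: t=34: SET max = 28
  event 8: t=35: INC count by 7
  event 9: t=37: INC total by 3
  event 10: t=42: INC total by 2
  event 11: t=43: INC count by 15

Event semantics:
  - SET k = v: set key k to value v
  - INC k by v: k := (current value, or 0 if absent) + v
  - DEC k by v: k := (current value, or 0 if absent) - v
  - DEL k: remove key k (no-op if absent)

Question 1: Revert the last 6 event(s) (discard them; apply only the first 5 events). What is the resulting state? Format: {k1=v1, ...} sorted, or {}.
Keep first 5 events (discard last 6):
  after event 1 (t=5: INC total by 11): {total=11}
  after event 2 (t=6: SET count = 42): {count=42, total=11}
  after event 3 (t=14: SET count = 49): {count=49, total=11}
  after event 4 (t=24: INC max by 8): {count=49, max=8, total=11}
  after event 5 (t=25: SET max = 7): {count=49, max=7, total=11}

Answer: {count=49, max=7, total=11}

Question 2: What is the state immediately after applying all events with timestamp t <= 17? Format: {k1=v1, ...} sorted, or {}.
Apply events with t <= 17 (3 events):
  after event 1 (t=5: INC total by 11): {total=11}
  after event 2 (t=6: SET count = 42): {count=42, total=11}
  after event 3 (t=14: SET count = 49): {count=49, total=11}

Answer: {count=49, total=11}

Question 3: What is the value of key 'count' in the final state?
Track key 'count' through all 11 events:
  event 1 (t=5: INC total by 11): count unchanged
  event 2 (t=6: SET count = 42): count (absent) -> 42
  event 3 (t=14: SET count = 49): count 42 -> 49
  event 4 (t=24: INC max by 8): count unchanged
  event 5 (t=25: SET max = 7): count unchanged
  event 6 (t=32: INC count by 1): count 49 -> 50
  event 7 (t=34: SET max = 28): count unchanged
  event 8 (t=35: INC count by 7): count 50 -> 57
  event 9 (t=37: INC total by 3): count unchanged
  event 10 (t=42: INC total by 2): count unchanged
  event 11 (t=43: INC count by 15): count 57 -> 72
Final: count = 72

Answer: 72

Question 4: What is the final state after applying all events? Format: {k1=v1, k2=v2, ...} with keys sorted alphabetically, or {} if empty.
Answer: {count=72, max=28, total=16}

Derivation:
  after event 1 (t=5: INC total by 11): {total=11}
  after event 2 (t=6: SET count = 42): {count=42, total=11}
  after event 3 (t=14: SET count = 49): {count=49, total=11}
  after event 4 (t=24: INC max by 8): {count=49, max=8, total=11}
  after event 5 (t=25: SET max = 7): {count=49, max=7, total=11}
  after event 6 (t=32: INC count by 1): {count=50, max=7, total=11}
  after event 7 (t=34: SET max = 28): {count=50, max=28, total=11}
  after event 8 (t=35: INC count by 7): {count=57, max=28, total=11}
  after event 9 (t=37: INC total by 3): {count=57, max=28, total=14}
  after event 10 (t=42: INC total by 2): {count=57, max=28, total=16}
  after event 11 (t=43: INC count by 15): {count=72, max=28, total=16}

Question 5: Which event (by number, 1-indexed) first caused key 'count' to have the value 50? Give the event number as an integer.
Answer: 6

Derivation:
Looking for first event where count becomes 50:
  event 2: count = 42
  event 3: count = 49
  event 4: count = 49
  event 5: count = 49
  event 6: count 49 -> 50  <-- first match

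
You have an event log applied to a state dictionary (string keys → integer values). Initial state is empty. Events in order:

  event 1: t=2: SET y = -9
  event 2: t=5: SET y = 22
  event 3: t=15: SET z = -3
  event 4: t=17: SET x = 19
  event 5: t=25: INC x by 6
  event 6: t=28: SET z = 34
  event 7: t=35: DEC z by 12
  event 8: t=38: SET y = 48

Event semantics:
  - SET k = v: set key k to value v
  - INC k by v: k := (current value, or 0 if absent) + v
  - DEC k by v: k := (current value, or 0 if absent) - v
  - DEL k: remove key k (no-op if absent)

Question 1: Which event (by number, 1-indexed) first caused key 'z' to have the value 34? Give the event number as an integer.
Looking for first event where z becomes 34:
  event 3: z = -3
  event 4: z = -3
  event 5: z = -3
  event 6: z -3 -> 34  <-- first match

Answer: 6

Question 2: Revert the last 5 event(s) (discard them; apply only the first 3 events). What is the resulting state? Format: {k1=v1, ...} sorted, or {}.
Keep first 3 events (discard last 5):
  after event 1 (t=2: SET y = -9): {y=-9}
  after event 2 (t=5: SET y = 22): {y=22}
  after event 3 (t=15: SET z = -3): {y=22, z=-3}

Answer: {y=22, z=-3}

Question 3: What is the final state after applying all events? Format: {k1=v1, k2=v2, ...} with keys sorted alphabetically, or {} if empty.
  after event 1 (t=2: SET y = -9): {y=-9}
  after event 2 (t=5: SET y = 22): {y=22}
  after event 3 (t=15: SET z = -3): {y=22, z=-3}
  after event 4 (t=17: SET x = 19): {x=19, y=22, z=-3}
  after event 5 (t=25: INC x by 6): {x=25, y=22, z=-3}
  after event 6 (t=28: SET z = 34): {x=25, y=22, z=34}
  after event 7 (t=35: DEC z by 12): {x=25, y=22, z=22}
  after event 8 (t=38: SET y = 48): {x=25, y=48, z=22}

Answer: {x=25, y=48, z=22}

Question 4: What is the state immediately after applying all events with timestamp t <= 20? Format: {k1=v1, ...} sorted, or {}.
Apply events with t <= 20 (4 events):
  after event 1 (t=2: SET y = -9): {y=-9}
  after event 2 (t=5: SET y = 22): {y=22}
  after event 3 (t=15: SET z = -3): {y=22, z=-3}
  after event 4 (t=17: SET x = 19): {x=19, y=22, z=-3}

Answer: {x=19, y=22, z=-3}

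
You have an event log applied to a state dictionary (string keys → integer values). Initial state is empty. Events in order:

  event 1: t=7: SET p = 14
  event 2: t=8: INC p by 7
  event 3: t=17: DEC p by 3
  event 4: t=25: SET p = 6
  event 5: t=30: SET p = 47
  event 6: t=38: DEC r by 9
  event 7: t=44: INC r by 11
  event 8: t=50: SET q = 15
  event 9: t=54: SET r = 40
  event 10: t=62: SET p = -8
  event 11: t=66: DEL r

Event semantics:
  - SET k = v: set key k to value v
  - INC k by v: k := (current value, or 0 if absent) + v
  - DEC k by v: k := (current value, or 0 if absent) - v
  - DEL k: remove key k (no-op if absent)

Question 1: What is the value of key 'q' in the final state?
Track key 'q' through all 11 events:
  event 1 (t=7: SET p = 14): q unchanged
  event 2 (t=8: INC p by 7): q unchanged
  event 3 (t=17: DEC p by 3): q unchanged
  event 4 (t=25: SET p = 6): q unchanged
  event 5 (t=30: SET p = 47): q unchanged
  event 6 (t=38: DEC r by 9): q unchanged
  event 7 (t=44: INC r by 11): q unchanged
  event 8 (t=50: SET q = 15): q (absent) -> 15
  event 9 (t=54: SET r = 40): q unchanged
  event 10 (t=62: SET p = -8): q unchanged
  event 11 (t=66: DEL r): q unchanged
Final: q = 15

Answer: 15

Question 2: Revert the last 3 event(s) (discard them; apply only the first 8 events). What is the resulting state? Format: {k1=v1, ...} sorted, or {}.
Keep first 8 events (discard last 3):
  after event 1 (t=7: SET p = 14): {p=14}
  after event 2 (t=8: INC p by 7): {p=21}
  after event 3 (t=17: DEC p by 3): {p=18}
  after event 4 (t=25: SET p = 6): {p=6}
  after event 5 (t=30: SET p = 47): {p=47}
  after event 6 (t=38: DEC r by 9): {p=47, r=-9}
  after event 7 (t=44: INC r by 11): {p=47, r=2}
  after event 8 (t=50: SET q = 15): {p=47, q=15, r=2}

Answer: {p=47, q=15, r=2}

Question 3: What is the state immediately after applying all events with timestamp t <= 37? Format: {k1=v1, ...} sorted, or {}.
Apply events with t <= 37 (5 events):
  after event 1 (t=7: SET p = 14): {p=14}
  after event 2 (t=8: INC p by 7): {p=21}
  after event 3 (t=17: DEC p by 3): {p=18}
  after event 4 (t=25: SET p = 6): {p=6}
  after event 5 (t=30: SET p = 47): {p=47}

Answer: {p=47}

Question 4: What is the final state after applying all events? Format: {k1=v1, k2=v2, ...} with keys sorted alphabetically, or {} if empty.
  after event 1 (t=7: SET p = 14): {p=14}
  after event 2 (t=8: INC p by 7): {p=21}
  after event 3 (t=17: DEC p by 3): {p=18}
  after event 4 (t=25: SET p = 6): {p=6}
  after event 5 (t=30: SET p = 47): {p=47}
  after event 6 (t=38: DEC r by 9): {p=47, r=-9}
  after event 7 (t=44: INC r by 11): {p=47, r=2}
  after event 8 (t=50: SET q = 15): {p=47, q=15, r=2}
  after event 9 (t=54: SET r = 40): {p=47, q=15, r=40}
  after event 10 (t=62: SET p = -8): {p=-8, q=15, r=40}
  after event 11 (t=66: DEL r): {p=-8, q=15}

Answer: {p=-8, q=15}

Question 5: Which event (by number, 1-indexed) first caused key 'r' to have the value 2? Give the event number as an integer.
Answer: 7

Derivation:
Looking for first event where r becomes 2:
  event 6: r = -9
  event 7: r -9 -> 2  <-- first match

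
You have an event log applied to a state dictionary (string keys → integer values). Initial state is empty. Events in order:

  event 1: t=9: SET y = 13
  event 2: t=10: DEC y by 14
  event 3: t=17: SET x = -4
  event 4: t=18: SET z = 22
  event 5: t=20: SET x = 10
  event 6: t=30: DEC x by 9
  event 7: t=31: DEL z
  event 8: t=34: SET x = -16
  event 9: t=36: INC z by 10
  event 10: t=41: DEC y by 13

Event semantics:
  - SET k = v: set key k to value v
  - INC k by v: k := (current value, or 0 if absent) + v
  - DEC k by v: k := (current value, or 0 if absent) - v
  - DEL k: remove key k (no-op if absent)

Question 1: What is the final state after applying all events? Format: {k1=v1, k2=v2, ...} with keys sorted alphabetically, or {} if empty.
Answer: {x=-16, y=-14, z=10}

Derivation:
  after event 1 (t=9: SET y = 13): {y=13}
  after event 2 (t=10: DEC y by 14): {y=-1}
  after event 3 (t=17: SET x = -4): {x=-4, y=-1}
  after event 4 (t=18: SET z = 22): {x=-4, y=-1, z=22}
  after event 5 (t=20: SET x = 10): {x=10, y=-1, z=22}
  after event 6 (t=30: DEC x by 9): {x=1, y=-1, z=22}
  after event 7 (t=31: DEL z): {x=1, y=-1}
  after event 8 (t=34: SET x = -16): {x=-16, y=-1}
  after event 9 (t=36: INC z by 10): {x=-16, y=-1, z=10}
  after event 10 (t=41: DEC y by 13): {x=-16, y=-14, z=10}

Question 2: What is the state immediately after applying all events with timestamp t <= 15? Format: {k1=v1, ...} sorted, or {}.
Answer: {y=-1}

Derivation:
Apply events with t <= 15 (2 events):
  after event 1 (t=9: SET y = 13): {y=13}
  after event 2 (t=10: DEC y by 14): {y=-1}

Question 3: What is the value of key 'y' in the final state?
Answer: -14

Derivation:
Track key 'y' through all 10 events:
  event 1 (t=9: SET y = 13): y (absent) -> 13
  event 2 (t=10: DEC y by 14): y 13 -> -1
  event 3 (t=17: SET x = -4): y unchanged
  event 4 (t=18: SET z = 22): y unchanged
  event 5 (t=20: SET x = 10): y unchanged
  event 6 (t=30: DEC x by 9): y unchanged
  event 7 (t=31: DEL z): y unchanged
  event 8 (t=34: SET x = -16): y unchanged
  event 9 (t=36: INC z by 10): y unchanged
  event 10 (t=41: DEC y by 13): y -1 -> -14
Final: y = -14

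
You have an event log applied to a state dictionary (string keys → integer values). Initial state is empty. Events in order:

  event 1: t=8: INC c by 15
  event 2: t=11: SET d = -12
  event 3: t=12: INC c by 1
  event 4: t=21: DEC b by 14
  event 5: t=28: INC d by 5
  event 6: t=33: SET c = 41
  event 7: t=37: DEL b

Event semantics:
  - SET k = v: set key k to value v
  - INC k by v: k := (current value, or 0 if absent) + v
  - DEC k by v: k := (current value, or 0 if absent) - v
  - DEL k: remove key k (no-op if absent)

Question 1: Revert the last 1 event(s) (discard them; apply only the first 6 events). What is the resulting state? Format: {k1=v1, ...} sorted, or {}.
Answer: {b=-14, c=41, d=-7}

Derivation:
Keep first 6 events (discard last 1):
  after event 1 (t=8: INC c by 15): {c=15}
  after event 2 (t=11: SET d = -12): {c=15, d=-12}
  after event 3 (t=12: INC c by 1): {c=16, d=-12}
  after event 4 (t=21: DEC b by 14): {b=-14, c=16, d=-12}
  after event 5 (t=28: INC d by 5): {b=-14, c=16, d=-7}
  after event 6 (t=33: SET c = 41): {b=-14, c=41, d=-7}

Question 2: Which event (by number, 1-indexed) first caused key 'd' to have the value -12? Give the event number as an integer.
Looking for first event where d becomes -12:
  event 2: d (absent) -> -12  <-- first match

Answer: 2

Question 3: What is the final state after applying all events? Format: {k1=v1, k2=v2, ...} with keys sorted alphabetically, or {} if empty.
  after event 1 (t=8: INC c by 15): {c=15}
  after event 2 (t=11: SET d = -12): {c=15, d=-12}
  after event 3 (t=12: INC c by 1): {c=16, d=-12}
  after event 4 (t=21: DEC b by 14): {b=-14, c=16, d=-12}
  after event 5 (t=28: INC d by 5): {b=-14, c=16, d=-7}
  after event 6 (t=33: SET c = 41): {b=-14, c=41, d=-7}
  after event 7 (t=37: DEL b): {c=41, d=-7}

Answer: {c=41, d=-7}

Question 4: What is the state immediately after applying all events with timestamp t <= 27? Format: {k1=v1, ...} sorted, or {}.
Apply events with t <= 27 (4 events):
  after event 1 (t=8: INC c by 15): {c=15}
  after event 2 (t=11: SET d = -12): {c=15, d=-12}
  after event 3 (t=12: INC c by 1): {c=16, d=-12}
  after event 4 (t=21: DEC b by 14): {b=-14, c=16, d=-12}

Answer: {b=-14, c=16, d=-12}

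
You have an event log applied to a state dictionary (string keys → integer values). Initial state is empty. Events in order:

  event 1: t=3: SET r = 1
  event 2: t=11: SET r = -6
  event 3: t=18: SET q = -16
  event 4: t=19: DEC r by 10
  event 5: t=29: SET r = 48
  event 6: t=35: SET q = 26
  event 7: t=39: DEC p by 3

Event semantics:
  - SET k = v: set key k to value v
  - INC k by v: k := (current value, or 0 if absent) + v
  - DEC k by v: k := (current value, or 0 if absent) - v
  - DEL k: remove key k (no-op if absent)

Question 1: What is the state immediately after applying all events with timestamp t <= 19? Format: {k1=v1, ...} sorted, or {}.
Apply events with t <= 19 (4 events):
  after event 1 (t=3: SET r = 1): {r=1}
  after event 2 (t=11: SET r = -6): {r=-6}
  after event 3 (t=18: SET q = -16): {q=-16, r=-6}
  after event 4 (t=19: DEC r by 10): {q=-16, r=-16}

Answer: {q=-16, r=-16}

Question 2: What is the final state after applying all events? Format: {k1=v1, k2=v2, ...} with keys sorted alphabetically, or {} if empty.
  after event 1 (t=3: SET r = 1): {r=1}
  after event 2 (t=11: SET r = -6): {r=-6}
  after event 3 (t=18: SET q = -16): {q=-16, r=-6}
  after event 4 (t=19: DEC r by 10): {q=-16, r=-16}
  after event 5 (t=29: SET r = 48): {q=-16, r=48}
  after event 6 (t=35: SET q = 26): {q=26, r=48}
  after event 7 (t=39: DEC p by 3): {p=-3, q=26, r=48}

Answer: {p=-3, q=26, r=48}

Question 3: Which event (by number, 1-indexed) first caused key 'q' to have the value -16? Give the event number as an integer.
Answer: 3

Derivation:
Looking for first event where q becomes -16:
  event 3: q (absent) -> -16  <-- first match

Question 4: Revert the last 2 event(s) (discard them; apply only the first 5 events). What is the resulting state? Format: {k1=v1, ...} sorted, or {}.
Answer: {q=-16, r=48}

Derivation:
Keep first 5 events (discard last 2):
  after event 1 (t=3: SET r = 1): {r=1}
  after event 2 (t=11: SET r = -6): {r=-6}
  after event 3 (t=18: SET q = -16): {q=-16, r=-6}
  after event 4 (t=19: DEC r by 10): {q=-16, r=-16}
  after event 5 (t=29: SET r = 48): {q=-16, r=48}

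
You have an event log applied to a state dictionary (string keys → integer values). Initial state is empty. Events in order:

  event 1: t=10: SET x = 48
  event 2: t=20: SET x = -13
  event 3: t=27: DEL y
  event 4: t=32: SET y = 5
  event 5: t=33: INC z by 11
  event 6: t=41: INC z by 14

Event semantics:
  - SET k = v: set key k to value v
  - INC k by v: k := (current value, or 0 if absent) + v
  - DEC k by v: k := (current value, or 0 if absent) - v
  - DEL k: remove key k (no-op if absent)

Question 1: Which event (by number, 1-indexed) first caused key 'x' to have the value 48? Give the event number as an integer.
Looking for first event where x becomes 48:
  event 1: x (absent) -> 48  <-- first match

Answer: 1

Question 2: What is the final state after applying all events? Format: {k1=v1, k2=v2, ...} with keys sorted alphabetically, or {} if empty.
  after event 1 (t=10: SET x = 48): {x=48}
  after event 2 (t=20: SET x = -13): {x=-13}
  after event 3 (t=27: DEL y): {x=-13}
  after event 4 (t=32: SET y = 5): {x=-13, y=5}
  after event 5 (t=33: INC z by 11): {x=-13, y=5, z=11}
  after event 6 (t=41: INC z by 14): {x=-13, y=5, z=25}

Answer: {x=-13, y=5, z=25}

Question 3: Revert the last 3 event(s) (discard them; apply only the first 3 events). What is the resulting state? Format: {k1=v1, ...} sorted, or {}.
Answer: {x=-13}

Derivation:
Keep first 3 events (discard last 3):
  after event 1 (t=10: SET x = 48): {x=48}
  after event 2 (t=20: SET x = -13): {x=-13}
  after event 3 (t=27: DEL y): {x=-13}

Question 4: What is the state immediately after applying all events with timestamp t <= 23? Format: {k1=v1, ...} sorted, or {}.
Answer: {x=-13}

Derivation:
Apply events with t <= 23 (2 events):
  after event 1 (t=10: SET x = 48): {x=48}
  after event 2 (t=20: SET x = -13): {x=-13}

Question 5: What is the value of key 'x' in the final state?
Answer: -13

Derivation:
Track key 'x' through all 6 events:
  event 1 (t=10: SET x = 48): x (absent) -> 48
  event 2 (t=20: SET x = -13): x 48 -> -13
  event 3 (t=27: DEL y): x unchanged
  event 4 (t=32: SET y = 5): x unchanged
  event 5 (t=33: INC z by 11): x unchanged
  event 6 (t=41: INC z by 14): x unchanged
Final: x = -13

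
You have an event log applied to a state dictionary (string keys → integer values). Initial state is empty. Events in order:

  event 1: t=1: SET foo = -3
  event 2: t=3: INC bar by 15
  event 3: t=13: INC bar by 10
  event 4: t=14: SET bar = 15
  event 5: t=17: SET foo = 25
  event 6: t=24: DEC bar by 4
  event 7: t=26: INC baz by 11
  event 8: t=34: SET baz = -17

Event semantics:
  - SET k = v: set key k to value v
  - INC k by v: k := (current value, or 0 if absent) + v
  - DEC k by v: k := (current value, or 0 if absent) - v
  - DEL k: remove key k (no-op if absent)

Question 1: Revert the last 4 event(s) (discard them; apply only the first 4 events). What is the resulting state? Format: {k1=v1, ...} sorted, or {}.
Keep first 4 events (discard last 4):
  after event 1 (t=1: SET foo = -3): {foo=-3}
  after event 2 (t=3: INC bar by 15): {bar=15, foo=-3}
  after event 3 (t=13: INC bar by 10): {bar=25, foo=-3}
  after event 4 (t=14: SET bar = 15): {bar=15, foo=-3}

Answer: {bar=15, foo=-3}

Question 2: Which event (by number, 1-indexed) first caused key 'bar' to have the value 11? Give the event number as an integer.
Looking for first event where bar becomes 11:
  event 2: bar = 15
  event 3: bar = 25
  event 4: bar = 15
  event 5: bar = 15
  event 6: bar 15 -> 11  <-- first match

Answer: 6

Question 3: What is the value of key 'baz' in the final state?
Track key 'baz' through all 8 events:
  event 1 (t=1: SET foo = -3): baz unchanged
  event 2 (t=3: INC bar by 15): baz unchanged
  event 3 (t=13: INC bar by 10): baz unchanged
  event 4 (t=14: SET bar = 15): baz unchanged
  event 5 (t=17: SET foo = 25): baz unchanged
  event 6 (t=24: DEC bar by 4): baz unchanged
  event 7 (t=26: INC baz by 11): baz (absent) -> 11
  event 8 (t=34: SET baz = -17): baz 11 -> -17
Final: baz = -17

Answer: -17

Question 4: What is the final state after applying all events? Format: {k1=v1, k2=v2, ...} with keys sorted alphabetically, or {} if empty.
  after event 1 (t=1: SET foo = -3): {foo=-3}
  after event 2 (t=3: INC bar by 15): {bar=15, foo=-3}
  after event 3 (t=13: INC bar by 10): {bar=25, foo=-3}
  after event 4 (t=14: SET bar = 15): {bar=15, foo=-3}
  after event 5 (t=17: SET foo = 25): {bar=15, foo=25}
  after event 6 (t=24: DEC bar by 4): {bar=11, foo=25}
  after event 7 (t=26: INC baz by 11): {bar=11, baz=11, foo=25}
  after event 8 (t=34: SET baz = -17): {bar=11, baz=-17, foo=25}

Answer: {bar=11, baz=-17, foo=25}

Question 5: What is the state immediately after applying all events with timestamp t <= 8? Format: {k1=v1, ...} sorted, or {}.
Apply events with t <= 8 (2 events):
  after event 1 (t=1: SET foo = -3): {foo=-3}
  after event 2 (t=3: INC bar by 15): {bar=15, foo=-3}

Answer: {bar=15, foo=-3}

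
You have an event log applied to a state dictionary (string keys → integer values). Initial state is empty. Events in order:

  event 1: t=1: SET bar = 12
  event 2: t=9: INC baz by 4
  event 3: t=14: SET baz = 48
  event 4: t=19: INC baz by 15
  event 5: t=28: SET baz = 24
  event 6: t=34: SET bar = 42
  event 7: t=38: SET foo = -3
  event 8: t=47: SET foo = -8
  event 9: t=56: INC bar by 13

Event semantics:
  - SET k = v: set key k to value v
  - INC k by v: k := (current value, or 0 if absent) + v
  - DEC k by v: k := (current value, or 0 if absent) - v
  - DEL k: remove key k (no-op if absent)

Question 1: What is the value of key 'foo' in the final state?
Answer: -8

Derivation:
Track key 'foo' through all 9 events:
  event 1 (t=1: SET bar = 12): foo unchanged
  event 2 (t=9: INC baz by 4): foo unchanged
  event 3 (t=14: SET baz = 48): foo unchanged
  event 4 (t=19: INC baz by 15): foo unchanged
  event 5 (t=28: SET baz = 24): foo unchanged
  event 6 (t=34: SET bar = 42): foo unchanged
  event 7 (t=38: SET foo = -3): foo (absent) -> -3
  event 8 (t=47: SET foo = -8): foo -3 -> -8
  event 9 (t=56: INC bar by 13): foo unchanged
Final: foo = -8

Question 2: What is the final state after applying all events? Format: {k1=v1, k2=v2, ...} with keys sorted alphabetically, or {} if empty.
  after event 1 (t=1: SET bar = 12): {bar=12}
  after event 2 (t=9: INC baz by 4): {bar=12, baz=4}
  after event 3 (t=14: SET baz = 48): {bar=12, baz=48}
  after event 4 (t=19: INC baz by 15): {bar=12, baz=63}
  after event 5 (t=28: SET baz = 24): {bar=12, baz=24}
  after event 6 (t=34: SET bar = 42): {bar=42, baz=24}
  after event 7 (t=38: SET foo = -3): {bar=42, baz=24, foo=-3}
  after event 8 (t=47: SET foo = -8): {bar=42, baz=24, foo=-8}
  after event 9 (t=56: INC bar by 13): {bar=55, baz=24, foo=-8}

Answer: {bar=55, baz=24, foo=-8}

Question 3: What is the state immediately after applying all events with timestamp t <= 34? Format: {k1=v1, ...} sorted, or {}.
Answer: {bar=42, baz=24}

Derivation:
Apply events with t <= 34 (6 events):
  after event 1 (t=1: SET bar = 12): {bar=12}
  after event 2 (t=9: INC baz by 4): {bar=12, baz=4}
  after event 3 (t=14: SET baz = 48): {bar=12, baz=48}
  after event 4 (t=19: INC baz by 15): {bar=12, baz=63}
  after event 5 (t=28: SET baz = 24): {bar=12, baz=24}
  after event 6 (t=34: SET bar = 42): {bar=42, baz=24}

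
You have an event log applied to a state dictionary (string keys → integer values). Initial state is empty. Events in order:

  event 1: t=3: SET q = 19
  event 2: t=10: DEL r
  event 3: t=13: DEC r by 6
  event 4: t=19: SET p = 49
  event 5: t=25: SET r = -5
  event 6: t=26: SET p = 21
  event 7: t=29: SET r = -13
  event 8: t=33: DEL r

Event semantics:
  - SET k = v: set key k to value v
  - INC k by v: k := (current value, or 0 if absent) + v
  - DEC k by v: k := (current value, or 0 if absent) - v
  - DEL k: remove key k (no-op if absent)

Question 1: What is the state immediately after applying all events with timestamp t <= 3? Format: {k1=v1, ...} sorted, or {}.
Answer: {q=19}

Derivation:
Apply events with t <= 3 (1 events):
  after event 1 (t=3: SET q = 19): {q=19}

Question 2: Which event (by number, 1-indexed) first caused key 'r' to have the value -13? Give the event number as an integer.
Answer: 7

Derivation:
Looking for first event where r becomes -13:
  event 3: r = -6
  event 4: r = -6
  event 5: r = -5
  event 6: r = -5
  event 7: r -5 -> -13  <-- first match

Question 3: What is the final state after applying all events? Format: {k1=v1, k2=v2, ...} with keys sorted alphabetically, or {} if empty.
  after event 1 (t=3: SET q = 19): {q=19}
  after event 2 (t=10: DEL r): {q=19}
  after event 3 (t=13: DEC r by 6): {q=19, r=-6}
  after event 4 (t=19: SET p = 49): {p=49, q=19, r=-6}
  after event 5 (t=25: SET r = -5): {p=49, q=19, r=-5}
  after event 6 (t=26: SET p = 21): {p=21, q=19, r=-5}
  after event 7 (t=29: SET r = -13): {p=21, q=19, r=-13}
  after event 8 (t=33: DEL r): {p=21, q=19}

Answer: {p=21, q=19}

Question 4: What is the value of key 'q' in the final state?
Answer: 19

Derivation:
Track key 'q' through all 8 events:
  event 1 (t=3: SET q = 19): q (absent) -> 19
  event 2 (t=10: DEL r): q unchanged
  event 3 (t=13: DEC r by 6): q unchanged
  event 4 (t=19: SET p = 49): q unchanged
  event 5 (t=25: SET r = -5): q unchanged
  event 6 (t=26: SET p = 21): q unchanged
  event 7 (t=29: SET r = -13): q unchanged
  event 8 (t=33: DEL r): q unchanged
Final: q = 19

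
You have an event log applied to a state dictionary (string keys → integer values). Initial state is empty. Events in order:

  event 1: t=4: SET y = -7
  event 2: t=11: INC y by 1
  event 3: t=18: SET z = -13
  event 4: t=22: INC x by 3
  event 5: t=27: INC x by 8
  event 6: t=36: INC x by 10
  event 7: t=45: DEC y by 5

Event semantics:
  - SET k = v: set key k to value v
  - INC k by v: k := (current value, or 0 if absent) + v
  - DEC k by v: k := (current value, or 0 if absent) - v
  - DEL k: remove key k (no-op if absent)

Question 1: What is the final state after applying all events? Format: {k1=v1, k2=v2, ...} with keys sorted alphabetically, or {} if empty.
Answer: {x=21, y=-11, z=-13}

Derivation:
  after event 1 (t=4: SET y = -7): {y=-7}
  after event 2 (t=11: INC y by 1): {y=-6}
  after event 3 (t=18: SET z = -13): {y=-6, z=-13}
  after event 4 (t=22: INC x by 3): {x=3, y=-6, z=-13}
  after event 5 (t=27: INC x by 8): {x=11, y=-6, z=-13}
  after event 6 (t=36: INC x by 10): {x=21, y=-6, z=-13}
  after event 7 (t=45: DEC y by 5): {x=21, y=-11, z=-13}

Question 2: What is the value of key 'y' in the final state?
Answer: -11

Derivation:
Track key 'y' through all 7 events:
  event 1 (t=4: SET y = -7): y (absent) -> -7
  event 2 (t=11: INC y by 1): y -7 -> -6
  event 3 (t=18: SET z = -13): y unchanged
  event 4 (t=22: INC x by 3): y unchanged
  event 5 (t=27: INC x by 8): y unchanged
  event 6 (t=36: INC x by 10): y unchanged
  event 7 (t=45: DEC y by 5): y -6 -> -11
Final: y = -11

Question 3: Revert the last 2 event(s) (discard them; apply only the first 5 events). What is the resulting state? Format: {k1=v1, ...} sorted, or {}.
Keep first 5 events (discard last 2):
  after event 1 (t=4: SET y = -7): {y=-7}
  after event 2 (t=11: INC y by 1): {y=-6}
  after event 3 (t=18: SET z = -13): {y=-6, z=-13}
  after event 4 (t=22: INC x by 3): {x=3, y=-6, z=-13}
  after event 5 (t=27: INC x by 8): {x=11, y=-6, z=-13}

Answer: {x=11, y=-6, z=-13}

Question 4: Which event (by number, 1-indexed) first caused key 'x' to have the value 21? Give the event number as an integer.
Looking for first event where x becomes 21:
  event 4: x = 3
  event 5: x = 11
  event 6: x 11 -> 21  <-- first match

Answer: 6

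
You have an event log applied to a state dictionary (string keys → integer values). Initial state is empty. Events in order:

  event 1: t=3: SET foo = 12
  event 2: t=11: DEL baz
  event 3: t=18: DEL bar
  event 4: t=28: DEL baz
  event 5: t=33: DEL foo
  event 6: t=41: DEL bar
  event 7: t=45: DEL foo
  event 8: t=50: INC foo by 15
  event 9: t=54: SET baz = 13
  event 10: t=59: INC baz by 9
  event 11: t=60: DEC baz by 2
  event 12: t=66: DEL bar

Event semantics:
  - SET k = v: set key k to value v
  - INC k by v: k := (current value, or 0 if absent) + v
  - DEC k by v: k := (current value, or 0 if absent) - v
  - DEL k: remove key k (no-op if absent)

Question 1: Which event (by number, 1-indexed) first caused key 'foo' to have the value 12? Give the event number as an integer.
Answer: 1

Derivation:
Looking for first event where foo becomes 12:
  event 1: foo (absent) -> 12  <-- first match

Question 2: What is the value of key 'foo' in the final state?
Track key 'foo' through all 12 events:
  event 1 (t=3: SET foo = 12): foo (absent) -> 12
  event 2 (t=11: DEL baz): foo unchanged
  event 3 (t=18: DEL bar): foo unchanged
  event 4 (t=28: DEL baz): foo unchanged
  event 5 (t=33: DEL foo): foo 12 -> (absent)
  event 6 (t=41: DEL bar): foo unchanged
  event 7 (t=45: DEL foo): foo (absent) -> (absent)
  event 8 (t=50: INC foo by 15): foo (absent) -> 15
  event 9 (t=54: SET baz = 13): foo unchanged
  event 10 (t=59: INC baz by 9): foo unchanged
  event 11 (t=60: DEC baz by 2): foo unchanged
  event 12 (t=66: DEL bar): foo unchanged
Final: foo = 15

Answer: 15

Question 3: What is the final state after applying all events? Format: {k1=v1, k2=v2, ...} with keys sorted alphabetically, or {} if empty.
Answer: {baz=20, foo=15}

Derivation:
  after event 1 (t=3: SET foo = 12): {foo=12}
  after event 2 (t=11: DEL baz): {foo=12}
  after event 3 (t=18: DEL bar): {foo=12}
  after event 4 (t=28: DEL baz): {foo=12}
  after event 5 (t=33: DEL foo): {}
  after event 6 (t=41: DEL bar): {}
  after event 7 (t=45: DEL foo): {}
  after event 8 (t=50: INC foo by 15): {foo=15}
  after event 9 (t=54: SET baz = 13): {baz=13, foo=15}
  after event 10 (t=59: INC baz by 9): {baz=22, foo=15}
  after event 11 (t=60: DEC baz by 2): {baz=20, foo=15}
  after event 12 (t=66: DEL bar): {baz=20, foo=15}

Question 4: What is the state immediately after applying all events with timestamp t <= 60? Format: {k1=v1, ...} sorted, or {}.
Answer: {baz=20, foo=15}

Derivation:
Apply events with t <= 60 (11 events):
  after event 1 (t=3: SET foo = 12): {foo=12}
  after event 2 (t=11: DEL baz): {foo=12}
  after event 3 (t=18: DEL bar): {foo=12}
  after event 4 (t=28: DEL baz): {foo=12}
  after event 5 (t=33: DEL foo): {}
  after event 6 (t=41: DEL bar): {}
  after event 7 (t=45: DEL foo): {}
  after event 8 (t=50: INC foo by 15): {foo=15}
  after event 9 (t=54: SET baz = 13): {baz=13, foo=15}
  after event 10 (t=59: INC baz by 9): {baz=22, foo=15}
  after event 11 (t=60: DEC baz by 2): {baz=20, foo=15}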